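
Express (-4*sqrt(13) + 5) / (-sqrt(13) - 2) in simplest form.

Multiply numerator and denominator by -2 + sqrt(13).
Denominator becomes -9; numerator becomes -62 + 13*sqrt(13).

(-13*sqrt(13) + 62)/9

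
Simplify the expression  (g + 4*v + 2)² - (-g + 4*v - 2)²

Write as f((4*v),(g + 2)) - f((4*v),-(g + 2)) and expand.

16*v*(g + 2)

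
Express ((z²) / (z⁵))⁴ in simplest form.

z^(-12)

Inside the bracket: (z^-3)
Raise to the power 4: (z^-12)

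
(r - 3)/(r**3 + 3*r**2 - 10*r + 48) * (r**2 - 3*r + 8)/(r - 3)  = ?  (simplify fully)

1/(r + 6)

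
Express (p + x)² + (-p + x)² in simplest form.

Binomially expand both and collect terms in x, p.

2*p² + 2*x²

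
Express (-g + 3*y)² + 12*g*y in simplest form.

(g + 3*y)²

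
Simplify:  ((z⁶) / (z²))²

z⁸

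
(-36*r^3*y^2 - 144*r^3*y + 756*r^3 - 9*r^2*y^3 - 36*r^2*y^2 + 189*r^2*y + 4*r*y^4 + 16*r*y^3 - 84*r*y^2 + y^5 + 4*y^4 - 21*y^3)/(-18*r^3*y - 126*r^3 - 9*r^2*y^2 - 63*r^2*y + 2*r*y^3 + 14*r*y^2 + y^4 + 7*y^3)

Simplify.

(4*r*y - 12*r + y^2 - 3*y)/(2*r + y)

Factor: -36*r^3*y^2 - 144*r^3*y + 756*r^3 - 9*r^2*y^3 - 36*r^2*y^2 + 189*r^2*y + 4*r*y^4 + 16*r*y^3 - 84*r*y^2 + y^5 + 4*y^4 - 21*y^3 = (y + 7)*(4*r + y)*(-3*r + y)*(3*r + y)*(y - 3);  -18*r^3*y - 126*r^3 - 9*r^2*y^2 - 63*r^2*y + 2*r*y^3 + 14*r*y^2 + y^4 + 7*y^3 = (-3*r + y)*(3*r + y)*(y + 7)*(2*r + y)
Cancel the common factors (y + 7), (3*r + y), (-3*r + y).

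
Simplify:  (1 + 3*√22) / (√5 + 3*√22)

Multiply numerator and denominator by -√5 + 3*√22.
Denominator becomes 193; numerator becomes -3*√110 - √5 + 3*√22 + 198.

(-3*√110 - √5 + 3*√22 + 198)/193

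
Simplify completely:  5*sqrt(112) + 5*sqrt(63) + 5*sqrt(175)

60*sqrt(7)

5*sqrt(112) = 20*sqrt(7); 5*sqrt(63) = 15*sqrt(7); 5*sqrt(175) = 25*sqrt(7)
Combine: (20 + 15 + 25)·sqrt(7) = 60*sqrt(7)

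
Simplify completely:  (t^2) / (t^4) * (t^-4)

t^(-6)

Quotient: (t^-2)
Multiply by (t^-4): add exponents.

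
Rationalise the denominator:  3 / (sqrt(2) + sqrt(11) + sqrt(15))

Group as (sqrt(11) + sqrt(15)) + sqrt(2); multiply by (sqrt(11) + sqrt(15)) - sqrt(2), then rationalise the remaining surd.

(-sqrt(330) - sqrt(15) + 3*sqrt(11) + 12*sqrt(2))/14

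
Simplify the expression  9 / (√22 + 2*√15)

(-9*√22 + 18*√15)/38

Multiply numerator and denominator by -2*√15 + √22.
Denominator becomes -38; numerator becomes -18*√15 + 9*√22.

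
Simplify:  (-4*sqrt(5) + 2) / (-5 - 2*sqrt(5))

(-50 + 24*sqrt(5))/5

Multiply numerator and denominator by -5 + 2*sqrt(5).
Denominator becomes 5; numerator becomes -50 + 24*sqrt(5).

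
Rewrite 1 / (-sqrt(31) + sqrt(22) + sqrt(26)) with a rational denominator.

(-17*sqrt(31) + 27*sqrt(26) + 35*sqrt(22) + 4*sqrt(4433))/1999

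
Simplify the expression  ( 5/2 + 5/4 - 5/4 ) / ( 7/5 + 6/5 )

Numerator: 5/2 + 5/4 - 5/4 = 5/2
Denominator: 7/5 + 6/5 = 13/5
Divide: (5/2) · (5/13) = 25/26

25/26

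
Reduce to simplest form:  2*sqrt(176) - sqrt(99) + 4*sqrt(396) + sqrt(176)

33*sqrt(11)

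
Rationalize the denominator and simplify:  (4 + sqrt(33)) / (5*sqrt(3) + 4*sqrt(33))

(-15*sqrt(11) - 20*sqrt(3) + 16*sqrt(33) + 132)/453

Multiply numerator and denominator by -5*sqrt(3) + 4*sqrt(33).
Denominator becomes 453; numerator becomes -15*sqrt(11) - 20*sqrt(3) + 16*sqrt(33) + 132.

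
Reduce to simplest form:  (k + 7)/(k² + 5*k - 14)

Factor: k² + 5*k - 14 = (k - 2)·(k + 7)
Cancel the common factor (k + 7).

1/(k - 2)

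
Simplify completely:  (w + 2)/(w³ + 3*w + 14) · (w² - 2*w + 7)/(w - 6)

Factor: w³ + 3*w + 14 = (w² - 2*w + 7)·(w + 2)
Cancel the common factors (w² - 2*w + 7), (w + 2).

1/(w - 6)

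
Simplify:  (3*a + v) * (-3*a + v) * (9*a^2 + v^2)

-81*a^4 + v^4

(v+(3*a))(v-(3*a)) = -9*a^2 + v^2; continue pairing.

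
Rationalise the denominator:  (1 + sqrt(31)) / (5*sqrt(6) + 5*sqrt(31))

Multiply numerator and denominator by -5*sqrt(6) + 5*sqrt(31).
Denominator becomes 625; numerator becomes -5*sqrt(186) - 5*sqrt(6) + 5*sqrt(31) + 155.

(-sqrt(186) - sqrt(6) + sqrt(31) + 31)/125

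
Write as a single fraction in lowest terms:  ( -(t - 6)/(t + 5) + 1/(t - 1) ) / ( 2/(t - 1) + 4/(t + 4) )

Numerator: -(t - 6)/(t + 5) + 1/(t - 1) = (-t^2 + 8*t - 1)/(t^2 + 4*t - 5)
Denominator: 2/(t - 1) + 4/(t + 4) = (6*t + 4)/(t^2 + 3*t - 4)
Divide: ((-t^2 + 8*t - 1)/(t^2 + 4*t - 5)) · ((t^2 + 3*t - 4)/(6*t + 4)) = (-t^3 + 4*t^2 + 31*t - 4)/(6*t^2 + 34*t + 20)

(-t^3 + 4*t^2 + 31*t - 4)/(6*t^2 + 34*t + 20)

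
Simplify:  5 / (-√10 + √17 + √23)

Group as (√17 + √23) - √10; multiply by (√17 + √23) + √10, then rationalise the remaining surd.

(-75*√10 + 10*√23 + 40*√17 + 5*√3910)/332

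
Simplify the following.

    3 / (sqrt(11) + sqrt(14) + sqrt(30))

(-4*sqrt(1155) - 5*sqrt(30) + 27*sqrt(14) + 33*sqrt(11))/197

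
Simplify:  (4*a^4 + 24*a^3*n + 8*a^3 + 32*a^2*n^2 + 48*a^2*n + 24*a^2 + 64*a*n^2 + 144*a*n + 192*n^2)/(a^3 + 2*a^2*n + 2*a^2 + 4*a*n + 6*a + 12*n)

Factor: 4*a^4 + 24*a^3*n + 8*a^3 + 32*a^2*n^2 + 48*a^2*n + 24*a^2 + 64*a*n^2 + 144*a*n + 192*n^2 = 4*(a + 4*n)*(a + 2*n)*(a^2 + 2*a + 6);  a^3 + 2*a^2*n + 2*a^2 + 4*a*n + 6*a + 12*n = (a^2 + 2*a + 6)*(a + 2*n)
Cancel the common factors (a^2 + 2*a + 6), (a + 2*n).

4*a + 16*n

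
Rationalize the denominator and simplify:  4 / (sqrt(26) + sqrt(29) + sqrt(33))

(-2*sqrt(24882) + 22*sqrt(33) + 30*sqrt(29) + 36*sqrt(26))/633

Group as (sqrt(26) + sqrt(33)) + sqrt(29); multiply by (sqrt(26) + sqrt(33)) - sqrt(29), then rationalise the remaining surd.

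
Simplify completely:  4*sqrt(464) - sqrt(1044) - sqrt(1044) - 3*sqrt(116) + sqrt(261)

sqrt(29)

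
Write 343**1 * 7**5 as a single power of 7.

343**1 = 7**3; 7**5 = 7**5
Combine exponents: 7**8

7**8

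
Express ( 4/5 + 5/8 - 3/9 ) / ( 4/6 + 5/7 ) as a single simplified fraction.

917/1160

Numerator: 4/5 + 5/8 - 3/9 = 131/120
Denominator: 4/6 + 5/7 = 29/21
Divide: (131/120) · (21/29) = 917/1160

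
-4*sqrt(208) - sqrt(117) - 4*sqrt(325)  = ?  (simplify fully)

-39*sqrt(13)

4*sqrt(208) = 16*sqrt(13); sqrt(117) = 3*sqrt(13); 4*sqrt(325) = 20*sqrt(13)
Combine: (-16 - 3 - 20)·sqrt(13) = -39*sqrt(13)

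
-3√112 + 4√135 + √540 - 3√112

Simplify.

-24*√7 + 18*√15

3√112 = 12*√7; 4√135 = 12*√15; √540 = 6*√15; 3√112 = 12*√7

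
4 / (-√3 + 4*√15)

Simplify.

(4*√3 + 16*√15)/237

Multiply numerator and denominator by √3 + 4*√15.
Denominator becomes 237; numerator becomes 4*√3 + 16*√15.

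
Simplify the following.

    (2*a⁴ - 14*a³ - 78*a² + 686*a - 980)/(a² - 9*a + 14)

2*a² + 4*a - 70

Factor: 2*a⁴ - 14*a³ - 78*a² + 686*a - 980 = 2·(a + 7)·(a - 5)·(a - 7)·(a - 2);  a² - 9*a + 14 = (a - 7)·(a - 2)
Cancel the common factors (a - 7), (a - 2).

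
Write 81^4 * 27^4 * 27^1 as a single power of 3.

3^31

81^4 = 3^16; 27^4 = 3^12; 27^1 = 3^3
Combine exponents: 3^31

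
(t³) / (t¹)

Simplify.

t²

Quotient: t²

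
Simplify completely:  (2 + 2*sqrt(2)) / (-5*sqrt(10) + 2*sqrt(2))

Multiply numerator and denominator by 2*sqrt(2) + 5*sqrt(10).
Denominator becomes -242; numerator becomes 4*sqrt(2) + 8 + 10*sqrt(10) + 20*sqrt(5).

(-10*sqrt(5) - 5*sqrt(10) - 4 - 2*sqrt(2))/121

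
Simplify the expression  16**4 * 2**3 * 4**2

2**23

16**4 = 2**16; 2**3 = 2**3; 4**2 = 2**4
Combine exponents: 2**23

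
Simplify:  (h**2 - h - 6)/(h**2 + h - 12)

Factor: h**2 - h - 6 = (h + 2)*(h - 3);  h**2 + h - 12 = (h - 3)*(h + 4)
Cancel the common factor (h - 3).

(h + 2)/(h + 4)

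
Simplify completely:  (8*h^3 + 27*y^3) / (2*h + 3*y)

(2*h)^3 + (3*y)^3 = (2*h + 3*y)(4*h^2 - 6*h*y + 9*y^2).

4*h^2 - 6*h*y + 9*y^2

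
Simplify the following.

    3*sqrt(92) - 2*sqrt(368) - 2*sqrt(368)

3*sqrt(92) = 6*sqrt(23); 2*sqrt(368) = 8*sqrt(23); 2*sqrt(368) = 8*sqrt(23)
Combine: (6 - 8 - 8)·sqrt(23) = -10*sqrt(23)

-10*sqrt(23)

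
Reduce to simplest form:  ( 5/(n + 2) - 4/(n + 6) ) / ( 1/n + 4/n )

Numerator: 5/(n + 2) - 4/(n + 6) = (n + 22)/(n² + 8*n + 12)
Denominator: 1/n + 4/n = 5/n
Divide: ((n + 22)/(n² + 8*n + 12)) · (n/5) = (n² + 22*n)/(5*n² + 40*n + 60)

(n² + 22*n)/(5*n² + 40*n + 60)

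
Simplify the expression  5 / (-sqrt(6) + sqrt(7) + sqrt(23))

(-60*sqrt(6) - 25*sqrt(23) + 55*sqrt(7) + 5*sqrt(966))/34

Group as (sqrt(7) + sqrt(23)) - sqrt(6); multiply by (sqrt(7) + sqrt(23)) + sqrt(6), then rationalise the remaining surd.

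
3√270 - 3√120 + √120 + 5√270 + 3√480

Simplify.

32*√30

3√270 = 9*√30; 3√120 = 6*√30; √120 = 2*√30; 5√270 = 15*√30; 3√480 = 12*√30
Combine: (9 - 6 + 2 + 15 + 12)·√30 = 32*√30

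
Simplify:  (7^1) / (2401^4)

7^(-15)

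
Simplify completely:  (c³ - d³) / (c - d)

c² + c*d + d²

Factor as (a-b)(a^2+ab+b^2) with a=c, b=d.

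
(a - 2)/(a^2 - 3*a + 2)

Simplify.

Factor: a^2 - 3*a + 2 = (a - 2)*(a - 1)
Cancel the common factor (a - 2).

1/(a - 1)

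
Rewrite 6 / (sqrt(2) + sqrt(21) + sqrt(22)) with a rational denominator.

Group as (sqrt(21) + sqrt(22)) + sqrt(2); multiply by (sqrt(21) + sqrt(22)) - sqrt(2), then rationalise the remaining surd.

(-24*sqrt(231) + 6*sqrt(22) + 18*sqrt(21) + 246*sqrt(2))/167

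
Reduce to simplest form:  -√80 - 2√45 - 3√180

-28*√5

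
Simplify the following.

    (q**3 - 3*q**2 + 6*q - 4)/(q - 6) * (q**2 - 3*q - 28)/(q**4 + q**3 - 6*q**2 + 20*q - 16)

Factor: q**3 - 3*q**2 + 6*q - 4 = (q**2 - 2*q + 4)*(q - 1);  q**2 - 3*q - 28 = (q + 4)*(q - 7);  q**4 + q**3 - 6*q**2 + 20*q - 16 = (q**2 - 2*q + 4)*(q - 1)*(q + 4)
Cancel the common factors (q**2 - 2*q + 4), (q - 1), (q + 4).

(q - 7)/(q - 6)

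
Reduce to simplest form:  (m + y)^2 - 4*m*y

Expanding gives m^2 - 2*m*y + y^2, a perfect square.

(m - y)^2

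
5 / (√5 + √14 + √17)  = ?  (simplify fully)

(-5*√1190 + 5*√17 + 20*√14 + 65*√5)/138

Group as (√14 + √17) + √5; multiply by (√14 + √17) - √5, then rationalise the remaining surd.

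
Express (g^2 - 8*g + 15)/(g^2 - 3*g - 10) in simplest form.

Factor: g^2 - 8*g + 15 = (g - 5)*(g - 3);  g^2 - 3*g - 10 = (g - 5)*(g + 2)
Cancel the common factor (g - 5).

(g - 3)/(g + 2)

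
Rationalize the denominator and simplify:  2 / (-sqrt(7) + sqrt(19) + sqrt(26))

(-19*sqrt(7) + 7*sqrt(19) + sqrt(3458))/133

Group as (sqrt(19) + sqrt(26)) - sqrt(7); multiply by (sqrt(19) + sqrt(26)) + sqrt(7), then rationalise the remaining surd.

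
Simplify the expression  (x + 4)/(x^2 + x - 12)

1/(x - 3)

Factor: x^2 + x - 12 = (x - 3)*(x + 4)
Cancel the common factor (x + 4).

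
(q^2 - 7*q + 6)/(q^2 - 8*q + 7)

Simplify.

Factor: q^2 - 7*q + 6 = (q - 1)*(q - 6);  q^2 - 8*q + 7 = (q - 7)*(q - 1)
Cancel the common factor (q - 1).

(q - 6)/(q - 7)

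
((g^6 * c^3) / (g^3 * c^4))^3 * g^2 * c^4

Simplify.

c*g^11

Inside the bracket: g^3 * (c^-1)
Raise to the power 3: g^9 * (c^-3)
Multiply by g^2 * c^4: add exponents.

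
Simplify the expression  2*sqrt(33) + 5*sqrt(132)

2*sqrt(33) = 2*sqrt(33); 5*sqrt(132) = 10*sqrt(33)
Combine: (2 + 10)·sqrt(33) = 12*sqrt(33)

12*sqrt(33)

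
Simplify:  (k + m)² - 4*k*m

(k - m)²

Expand the square and combine the 4*k*m term.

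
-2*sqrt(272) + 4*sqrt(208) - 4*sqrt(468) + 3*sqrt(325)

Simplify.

-8*sqrt(17) + 7*sqrt(13)

2*sqrt(272) = 8*sqrt(17); 4*sqrt(208) = 16*sqrt(13); 4*sqrt(468) = 24*sqrt(13); 3*sqrt(325) = 15*sqrt(13)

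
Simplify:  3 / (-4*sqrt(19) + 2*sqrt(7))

Multiply numerator and denominator by 2*sqrt(7) + 4*sqrt(19).
Denominator becomes -276; numerator becomes 6*sqrt(7) + 12*sqrt(19).

(-2*sqrt(19) - sqrt(7))/46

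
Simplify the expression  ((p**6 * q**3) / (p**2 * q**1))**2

p**8*q**4

Inside the bracket: p**4 * q**2
Raise to the power 2: p**8 * q**4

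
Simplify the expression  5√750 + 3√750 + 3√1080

58*√30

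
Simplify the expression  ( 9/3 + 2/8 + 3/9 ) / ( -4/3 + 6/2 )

Numerator: 9/3 + 2/8 + 3/9 = 43/12
Denominator: -4/3 + 6/2 = 5/3
Divide: (43/12) · (3/5) = 43/20

43/20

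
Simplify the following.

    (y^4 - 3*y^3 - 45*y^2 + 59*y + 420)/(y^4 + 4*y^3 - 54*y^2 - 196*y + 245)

Factor: y^4 - 3*y^3 - 45*y^2 + 59*y + 420 = (y + 3)*(y + 5)*(y - 4)*(y - 7);  y^4 + 4*y^3 - 54*y^2 - 196*y + 245 = (y + 5)*(y - 7)*(y + 7)*(y - 1)
Cancel the common factors (y + 5), (y - 7).

(y^2 - y - 12)/(y^2 + 6*y - 7)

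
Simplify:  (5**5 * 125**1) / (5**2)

5**5 = 5**5; 125**1 = 5**3; 5**2 = 5**2
Combine exponents: 5**6

5**6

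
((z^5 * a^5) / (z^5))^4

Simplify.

a^20

Inside the bracket: a^5
Raise to the power 4: a^20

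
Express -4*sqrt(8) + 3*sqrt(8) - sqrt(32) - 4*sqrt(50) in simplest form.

-26*sqrt(2)

4*sqrt(8) = 8*sqrt(2); 3*sqrt(8) = 6*sqrt(2); sqrt(32) = 4*sqrt(2); 4*sqrt(50) = 20*sqrt(2)
Combine: (-8 + 6 - 4 - 20)·sqrt(2) = -26*sqrt(2)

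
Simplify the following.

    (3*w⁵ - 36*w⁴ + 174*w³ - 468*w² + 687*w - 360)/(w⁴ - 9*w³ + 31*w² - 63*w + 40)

3*w - 9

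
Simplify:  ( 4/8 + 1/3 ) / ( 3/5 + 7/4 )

Numerator: 4/8 + 1/3 = 5/6
Denominator: 3/5 + 7/4 = 47/20
Divide: (5/6) · (20/47) = 50/141

50/141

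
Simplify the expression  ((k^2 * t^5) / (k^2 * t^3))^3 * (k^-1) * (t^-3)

t^3/k

Inside the bracket: t^2
Raise to the power 3: t^6
Multiply by (k^-1) * (t^-3): add exponents.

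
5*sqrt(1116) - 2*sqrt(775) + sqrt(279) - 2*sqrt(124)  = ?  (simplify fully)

19*sqrt(31)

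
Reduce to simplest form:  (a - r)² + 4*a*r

Expand the square and combine the 4*a*r term.

(a + r)²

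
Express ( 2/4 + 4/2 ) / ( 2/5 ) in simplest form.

25/4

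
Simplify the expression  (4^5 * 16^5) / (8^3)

4^5 = 2^10; 16^5 = 2^20; 8^3 = 2^9
Combine exponents: 2^21

2^21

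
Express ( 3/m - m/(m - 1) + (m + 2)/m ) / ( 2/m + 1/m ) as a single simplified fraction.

(4*m - 5)/(3*m - 3)

Numerator: 3/m - m/(m - 1) + (m + 2)/m = (4*m - 5)/(m^2 - m)
Denominator: 2/m + 1/m = 3/m
Divide: ((4*m - 5)/(m^2 - m)) · (m/3) = (4*m - 5)/(3*m - 3)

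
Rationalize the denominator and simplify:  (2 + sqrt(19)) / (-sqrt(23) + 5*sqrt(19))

(2*sqrt(23) + sqrt(437) + 10*sqrt(19) + 95)/452

Multiply numerator and denominator by sqrt(23) + 5*sqrt(19).
Denominator becomes 452; numerator becomes 2*sqrt(23) + sqrt(437) + 10*sqrt(19) + 95.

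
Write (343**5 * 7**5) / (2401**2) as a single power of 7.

343**5 = 7**15; 7**5 = 7**5; 2401**2 = 7**8
Combine exponents: 7**12

7**12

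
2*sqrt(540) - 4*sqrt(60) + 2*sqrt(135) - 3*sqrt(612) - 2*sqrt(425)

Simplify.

2*sqrt(540) = 12*sqrt(15); 4*sqrt(60) = 8*sqrt(15); 2*sqrt(135) = 6*sqrt(15); 3*sqrt(612) = 18*sqrt(17); 2*sqrt(425) = 10*sqrt(17)

-28*sqrt(17) + 10*sqrt(15)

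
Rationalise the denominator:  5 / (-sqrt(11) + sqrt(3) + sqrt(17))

(-45*sqrt(11) - 15*sqrt(17) + 125*sqrt(3) + 10*sqrt(561))/123

Group as (sqrt(3) + sqrt(17)) - sqrt(11); multiply by (sqrt(3) + sqrt(17)) + sqrt(11), then rationalise the remaining surd.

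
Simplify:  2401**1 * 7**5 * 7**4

2401**1 = 7**4; 7**5 = 7**5; 7**4 = 7**4
Combine exponents: 7**13

7**13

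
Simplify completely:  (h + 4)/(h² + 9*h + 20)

Factor: h² + 9*h + 20 = (h + 5)·(h + 4)
Cancel the common factor (h + 4).

1/(h + 5)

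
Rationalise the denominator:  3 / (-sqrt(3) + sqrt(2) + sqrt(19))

Group as (sqrt(2) + sqrt(19)) - sqrt(3); multiply by (sqrt(2) + sqrt(19)) + sqrt(3), then rationalise the remaining surd.

(-30*sqrt(2) - 3*sqrt(114) + 27*sqrt(3) + 21*sqrt(19))/86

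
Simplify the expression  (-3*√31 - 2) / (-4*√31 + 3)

(17*√31 + 378)/487

Multiply numerator and denominator by 3 + 4*√31.
Denominator becomes -487; numerator becomes -378 - 17*√31.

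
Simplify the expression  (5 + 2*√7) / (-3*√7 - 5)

(-17 - 5*√7)/38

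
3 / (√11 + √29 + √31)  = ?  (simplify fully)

Group as (√29 + √31) + √11; multiply by (√29 + √31) - √11, then rationalise the remaining surd.

(-6*√9889 + 27*√31 + 39*√29 + 147*√11)/1195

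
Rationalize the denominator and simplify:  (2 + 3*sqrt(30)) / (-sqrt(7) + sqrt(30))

(2*sqrt(7) + 2*sqrt(30) + 3*sqrt(210) + 90)/23

Multiply numerator and denominator by sqrt(7) + sqrt(30).
Denominator becomes 23; numerator becomes 2*sqrt(7) + 2*sqrt(30) + 3*sqrt(210) + 90.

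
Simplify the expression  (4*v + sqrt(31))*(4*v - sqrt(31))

Product of conjugates: (P+Q)(P-Q) = P^2 - Q^2.

16*v^2 - 31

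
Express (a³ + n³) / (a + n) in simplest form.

a² - a*n + n²

Factor as (a+b)(a^2-ab+b^2) with a=a, b=n.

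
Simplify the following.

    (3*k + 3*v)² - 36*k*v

9*(k - v)²

Expanding gives 9*k² - 18*k*v + 9*v², a perfect square.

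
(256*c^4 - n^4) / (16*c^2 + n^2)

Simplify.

16*c^2 - n^2

Difference of fourth powers: factor out (16*c^2 + n^2).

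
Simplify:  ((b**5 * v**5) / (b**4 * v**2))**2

b**2*v**6

Inside the bracket: b**1 * v**3
Raise to the power 2: b**2 * v**6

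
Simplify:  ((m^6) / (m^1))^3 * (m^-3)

m^12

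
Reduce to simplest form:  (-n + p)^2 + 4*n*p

Expanding gives n^2 + 2*n*p + p^2, a perfect square.

(n + p)^2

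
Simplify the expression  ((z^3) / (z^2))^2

Inside the bracket: z^1
Raise to the power 2: z^2

z^2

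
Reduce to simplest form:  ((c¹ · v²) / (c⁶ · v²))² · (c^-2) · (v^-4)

1/(c^12*v⁴)

Inside the bracket: (c^-5)
Raise to the power 2: (c^-10)
Multiply by (c^-2) · (v^-4): add exponents.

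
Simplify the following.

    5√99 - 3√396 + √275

2*√11

5√99 = 15*√11; 3√396 = 18*√11; √275 = 5*√11
Combine: (15 - 18 + 5)·√11 = 2*√11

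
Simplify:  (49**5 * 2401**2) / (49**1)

7**16

49**5 = 7**10; 2401**2 = 7**8; 49**1 = 7**2
Combine exponents: 7**16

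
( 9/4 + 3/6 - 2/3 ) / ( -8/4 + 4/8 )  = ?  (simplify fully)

-25/18

Numerator: 9/4 + 3/6 - 2/3 = 25/12
Denominator: -8/4 + 4/8 = -3/2
Divide: (25/12) · (-2/3) = -25/18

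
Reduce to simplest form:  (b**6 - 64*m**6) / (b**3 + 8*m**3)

b**3 - 8*m**3

b**6 - 64*m**6 factors as (b - 2*m)*(b + 2*m)*(b**2 - 2*b*m + 4*m**2)*(b**2 + 2*b*m + 4*m**2).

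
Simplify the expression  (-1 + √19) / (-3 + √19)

Multiply numerator and denominator by -√19 - 3.
Denominator becomes -10; numerator becomes -16 - 2*√19.

(√19 + 8)/5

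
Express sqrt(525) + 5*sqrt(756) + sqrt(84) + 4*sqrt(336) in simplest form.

sqrt(525) = 5*sqrt(21); 5*sqrt(756) = 30*sqrt(21); sqrt(84) = 2*sqrt(21); 4*sqrt(336) = 16*sqrt(21)
Combine: (5 + 30 + 2 + 16)·sqrt(21) = 53*sqrt(21)

53*sqrt(21)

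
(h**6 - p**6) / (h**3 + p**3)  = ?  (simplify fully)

Factor h**6 - p**6 and cancel (h**3 + p**3).

h**3 - p**3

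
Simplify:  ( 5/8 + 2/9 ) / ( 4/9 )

61/32

Numerator: 5/8 + 2/9 = 61/72
Denominator: 4/9 = 4/9
Divide: (61/72) · (9/4) = 61/32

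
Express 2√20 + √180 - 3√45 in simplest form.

2√20 = 4*√5; √180 = 6*√5; 3√45 = 9*√5
Combine: (4 + 6 - 9)·√5 = √5

√5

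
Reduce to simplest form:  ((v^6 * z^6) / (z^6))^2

v^12

Inside the bracket: v^6
Raise to the power 2: v^12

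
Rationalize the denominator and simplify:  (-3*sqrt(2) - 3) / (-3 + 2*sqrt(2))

21 + 15*sqrt(2)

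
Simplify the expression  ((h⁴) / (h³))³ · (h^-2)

Inside the bracket: h¹
Raise to the power 3: h³
Multiply by (h^-2): add exponents.

h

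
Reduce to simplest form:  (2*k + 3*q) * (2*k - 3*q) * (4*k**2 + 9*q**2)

((2*k)+(3*q))((2*k)-(3*q)) = 4*k**2 - 9*q**2; continue pairing.

16*k**4 - 81*q**4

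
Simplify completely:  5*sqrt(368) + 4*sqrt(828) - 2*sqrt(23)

42*sqrt(23)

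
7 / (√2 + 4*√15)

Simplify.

(-√2 + 4*√15)/34

Multiply numerator and denominator by -4*√15 + √2.
Denominator becomes -238; numerator becomes -28*√15 + 7*√2.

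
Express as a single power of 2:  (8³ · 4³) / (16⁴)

2^(-1)

8³ = 2^9; 4³ = 2^6; 16⁴ = 2^16
Combine exponents: 2^(-1)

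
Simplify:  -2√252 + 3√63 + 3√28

3*√7

2√252 = 12*√7; 3√63 = 9*√7; 3√28 = 6*√7
Combine: (-12 + 9 + 6)·√7 = 3*√7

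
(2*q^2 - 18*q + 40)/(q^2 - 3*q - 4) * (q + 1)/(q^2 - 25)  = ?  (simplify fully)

Factor: 2*q^2 - 18*q + 40 = 2*(q - 5)*(q - 4);  q^2 - 3*q - 4 = (q + 1)*(q - 4);  q^2 - 25 = (q - 5)*(q + 5)
Cancel the common factors (q - 5), (q - 4), (q + 1).

2/(q + 5)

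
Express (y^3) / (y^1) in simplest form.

y^2

Quotient: y^2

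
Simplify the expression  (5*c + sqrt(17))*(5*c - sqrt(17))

25*c**2 - 17

Difference of squares with P = 5*c, Q = sqrt(17).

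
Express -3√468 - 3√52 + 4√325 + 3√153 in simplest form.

-4*√13 + 9*√17

3√468 = 18*√13; 3√52 = 6*√13; 4√325 = 20*√13; 3√153 = 9*√17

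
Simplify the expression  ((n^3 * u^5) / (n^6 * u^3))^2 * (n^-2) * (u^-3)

u/n^8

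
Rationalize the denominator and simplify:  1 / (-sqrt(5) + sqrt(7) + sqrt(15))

(-17*sqrt(5) - 3*sqrt(15) + 13*sqrt(7) + 10*sqrt(21))/131

Group as (sqrt(7) + sqrt(15)) - sqrt(5); multiply by (sqrt(7) + sqrt(15)) + sqrt(5), then rationalise the remaining surd.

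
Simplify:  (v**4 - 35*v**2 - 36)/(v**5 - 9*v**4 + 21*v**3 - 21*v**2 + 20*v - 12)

Factor: v**4 - 35*v**2 - 36 = (v - 6)*(v**2 + 1)*(v + 6);  v**5 - 9*v**4 + 21*v**3 - 21*v**2 + 20*v - 12 = (v - 1)*(v - 2)*(v - 6)*(v**2 + 1)
Cancel the common factors (v**2 + 1), (v - 6).

(v + 6)/(v**2 - 3*v + 2)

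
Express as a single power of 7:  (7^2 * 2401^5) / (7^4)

7^2 = 7^2; 2401^5 = 7^20; 7^4 = 7^4
Combine exponents: 7^18

7^18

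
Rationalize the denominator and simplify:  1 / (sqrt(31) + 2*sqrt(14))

Multiply numerator and denominator by -2*sqrt(14) + sqrt(31).
Denominator becomes -25; numerator becomes -2*sqrt(14) + sqrt(31).

(-sqrt(31) + 2*sqrt(14))/25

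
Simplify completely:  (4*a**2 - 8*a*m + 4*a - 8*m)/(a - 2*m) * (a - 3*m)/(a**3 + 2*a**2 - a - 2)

(4*a - 12*m)/(a**2 + a - 2)

Factor: 4*a**2 - 8*a*m + 4*a - 8*m = 4*(a - 2*m)*(a + 1);  a**3 + 2*a**2 - a - 2 = (a + 2)*(a + 1)*(a - 1)
Cancel the common factors (a + 1), (a - 2*m).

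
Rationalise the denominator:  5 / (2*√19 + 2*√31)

(-5*√19 + 5*√31)/24

Multiply numerator and denominator by -2*√31 + 2*√19.
Denominator becomes -48; numerator becomes -10*√31 + 10*√19.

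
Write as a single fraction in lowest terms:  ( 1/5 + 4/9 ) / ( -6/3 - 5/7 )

-203/855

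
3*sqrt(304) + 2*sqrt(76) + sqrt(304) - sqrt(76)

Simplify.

3*sqrt(304) = 12*sqrt(19); 2*sqrt(76) = 4*sqrt(19); sqrt(304) = 4*sqrt(19); sqrt(76) = 2*sqrt(19)
Combine: (12 + 4 + 4 - 2)·sqrt(19) = 18*sqrt(19)

18*sqrt(19)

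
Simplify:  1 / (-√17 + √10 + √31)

(-12*√17 - 2*√31 + 19*√10 + √5270)/332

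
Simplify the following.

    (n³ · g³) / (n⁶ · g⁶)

Quotient: (n^-3) · (g^-3)

1/(g³*n³)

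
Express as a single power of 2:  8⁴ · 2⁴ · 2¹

2^17

8⁴ = 2^12; 2⁴ = 2^4; 2¹ = 2^1
Combine exponents: 2^17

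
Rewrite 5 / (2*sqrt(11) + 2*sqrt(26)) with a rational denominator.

(-sqrt(11) + sqrt(26))/6

Multiply numerator and denominator by -2*sqrt(26) + 2*sqrt(11).
Denominator becomes -60; numerator becomes -10*sqrt(26) + 10*sqrt(11).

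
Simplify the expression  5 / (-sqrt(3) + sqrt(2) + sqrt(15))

Group as (sqrt(2) + sqrt(15)) - sqrt(3); multiply by (sqrt(2) + sqrt(15)) + sqrt(3), then rationalise the remaining surd.

(-40*sqrt(2) - 15*sqrt(10) + 35*sqrt(3) + 25*sqrt(15))/38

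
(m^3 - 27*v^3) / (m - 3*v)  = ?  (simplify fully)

m^2 + 3*m*v + 9*v^2

Factor as (a-b)(a^2+ab+b^2) with a=m, b=(3*v).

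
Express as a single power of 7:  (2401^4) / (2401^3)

7^4

2401^4 = 7^16; 2401^3 = 7^12
Combine exponents: 7^4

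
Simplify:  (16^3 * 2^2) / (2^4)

16^3 = 2^12; 2^2 = 2^2; 2^4 = 2^4
Combine exponents: 2^10

2^10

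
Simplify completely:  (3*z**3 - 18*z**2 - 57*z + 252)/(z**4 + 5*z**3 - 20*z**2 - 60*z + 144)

(3*z - 21)/(z**2 + 4*z - 12)

Factor: 3*z**3 - 18*z**2 - 57*z + 252 = 3*(z - 3)*(z - 7)*(z + 4);  z**4 + 5*z**3 - 20*z**2 - 60*z + 144 = (z + 6)*(z - 3)*(z + 4)*(z - 2)
Cancel the common factors (z + 4), (z - 3).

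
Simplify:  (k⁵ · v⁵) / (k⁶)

v⁵/k

Quotient: (k^-1) · v⁵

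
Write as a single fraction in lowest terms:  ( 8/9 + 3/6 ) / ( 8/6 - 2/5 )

Numerator: 8/9 + 3/6 = 25/18
Denominator: 8/6 - 2/5 = 14/15
Divide: (25/18) · (15/14) = 125/84

125/84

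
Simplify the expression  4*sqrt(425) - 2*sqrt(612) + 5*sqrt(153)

4*sqrt(425) = 20*sqrt(17); 2*sqrt(612) = 12*sqrt(17); 5*sqrt(153) = 15*sqrt(17)
Combine: (20 - 12 + 15)·sqrt(17) = 23*sqrt(17)

23*sqrt(17)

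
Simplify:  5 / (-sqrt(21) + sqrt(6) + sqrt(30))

(-5*sqrt(21) - sqrt(30) + 15*sqrt(6) + 4*sqrt(105))/33

Group as (sqrt(6) + sqrt(30)) - sqrt(21); multiply by (sqrt(6) + sqrt(30)) + sqrt(21), then rationalise the remaining surd.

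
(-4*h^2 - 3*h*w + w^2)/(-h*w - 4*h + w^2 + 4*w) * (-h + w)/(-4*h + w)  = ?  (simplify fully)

(h + w)/(w + 4)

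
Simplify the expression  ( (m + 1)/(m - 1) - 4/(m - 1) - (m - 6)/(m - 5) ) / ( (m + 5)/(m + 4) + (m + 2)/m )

Numerator: (m + 1)/(m - 1) - 4/(m - 1) - (m - 6)/(m - 5) = (-m + 9)/(m² - 6*m + 5)
Denominator: (m + 5)/(m + 4) + (m + 2)/m = (2*m² + 11*m + 8)/(m² + 4*m)
Divide: ((-m + 9)/(m² - 6*m + 5)) · ((m² + 4*m)/(2*m² + 11*m + 8)) = (-m³ + 5*m² + 36*m)/(2*m⁴ - m³ - 48*m² + 7*m + 40)

(-m³ + 5*m² + 36*m)/(2*m⁴ - m³ - 48*m² + 7*m + 40)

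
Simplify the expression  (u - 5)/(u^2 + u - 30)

1/(u + 6)

Factor: u^2 + u - 30 = (u + 6)*(u - 5)
Cancel the common factor (u - 5).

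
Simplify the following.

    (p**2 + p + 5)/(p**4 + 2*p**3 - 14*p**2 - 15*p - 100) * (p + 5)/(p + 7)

Factor: p**4 + 2*p**3 - 14*p**2 - 15*p - 100 = (p - 4)*(p + 5)*(p**2 + p + 5)
Cancel the common factors (p**2 + p + 5), (p + 5).

1/(p**2 + 3*p - 28)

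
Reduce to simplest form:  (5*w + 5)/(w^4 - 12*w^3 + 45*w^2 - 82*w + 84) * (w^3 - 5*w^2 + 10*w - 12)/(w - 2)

(5*w + 5)/(w^2 - 9*w + 14)

Factor: 5*w + 5 = 5*(w + 1);  w^4 - 12*w^3 + 45*w^2 - 82*w + 84 = (w - 3)*(w^2 - 2*w + 4)*(w - 7);  w^3 - 5*w^2 + 10*w - 12 = (w^2 - 2*w + 4)*(w - 3)
Cancel the common factors (w^2 - 2*w + 4), (w - 3).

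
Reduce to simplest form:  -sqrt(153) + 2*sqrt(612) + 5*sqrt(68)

sqrt(153) = 3*sqrt(17); 2*sqrt(612) = 12*sqrt(17); 5*sqrt(68) = 10*sqrt(17)
Combine: (-3 + 12 + 10)·sqrt(17) = 19*sqrt(17)

19*sqrt(17)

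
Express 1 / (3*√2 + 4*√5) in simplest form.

Multiply numerator and denominator by -3*√2 + 4*√5.
Denominator becomes 62; numerator becomes -3*√2 + 4*√5.

(-3*√2 + 4*√5)/62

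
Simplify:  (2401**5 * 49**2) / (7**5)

2401**5 = 7**20; 49**2 = 7**4; 7**5 = 7**5
Combine exponents: 7**19

7**19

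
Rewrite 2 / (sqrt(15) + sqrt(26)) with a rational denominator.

(-2*sqrt(15) + 2*sqrt(26))/11

Multiply numerator and denominator by -sqrt(26) + sqrt(15).
Denominator becomes -11; numerator becomes -2*sqrt(26) + 2*sqrt(15).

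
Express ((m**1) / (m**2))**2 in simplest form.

m**(-2)

Inside the bracket: (m**-1)
Raise to the power 2: (m**-2)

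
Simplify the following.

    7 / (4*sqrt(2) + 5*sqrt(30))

Multiply numerator and denominator by -4*sqrt(2) + 5*sqrt(30).
Denominator becomes 718; numerator becomes -28*sqrt(2) + 35*sqrt(30).

(-28*sqrt(2) + 35*sqrt(30))/718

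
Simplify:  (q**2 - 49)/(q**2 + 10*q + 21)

(q - 7)/(q + 3)

Factor: q**2 - 49 = (q - 7)*(q + 7);  q**2 + 10*q + 21 = (q + 7)*(q + 3)
Cancel the common factor (q + 7).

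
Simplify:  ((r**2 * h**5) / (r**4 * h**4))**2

h**2/r**4

Inside the bracket: (r**-2) * h**1
Raise to the power 2: (r**-4) * h**2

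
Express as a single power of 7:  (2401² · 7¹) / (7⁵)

7^4

2401² = 7^8; 7¹ = 7^1; 7⁵ = 7^5
Combine exponents: 7^4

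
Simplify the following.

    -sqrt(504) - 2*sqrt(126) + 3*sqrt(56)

sqrt(504) = 6*sqrt(14); 2*sqrt(126) = 6*sqrt(14); 3*sqrt(56) = 6*sqrt(14)
Combine: (-6 - 6 + 6)·sqrt(14) = -6*sqrt(14)

-6*sqrt(14)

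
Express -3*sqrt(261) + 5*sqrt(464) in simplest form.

3*sqrt(261) = 9*sqrt(29); 5*sqrt(464) = 20*sqrt(29)
Combine: (-9 + 20)·sqrt(29) = 11*sqrt(29)

11*sqrt(29)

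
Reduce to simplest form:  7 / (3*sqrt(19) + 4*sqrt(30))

(-21*sqrt(19) + 28*sqrt(30))/309

Multiply numerator and denominator by -4*sqrt(30) + 3*sqrt(19).
Denominator becomes -309; numerator becomes -28*sqrt(30) + 21*sqrt(19).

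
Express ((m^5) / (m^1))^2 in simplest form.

Inside the bracket: m^4
Raise to the power 2: m^8

m^8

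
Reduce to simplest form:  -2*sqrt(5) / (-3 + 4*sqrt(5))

(-40 - 6*sqrt(5))/71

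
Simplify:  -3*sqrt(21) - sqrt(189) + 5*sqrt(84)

4*sqrt(21)

3*sqrt(21) = 3*sqrt(21); sqrt(189) = 3*sqrt(21); 5*sqrt(84) = 10*sqrt(21)
Combine: (-3 - 3 + 10)·sqrt(21) = 4*sqrt(21)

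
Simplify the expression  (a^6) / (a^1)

a^5

Quotient: a^5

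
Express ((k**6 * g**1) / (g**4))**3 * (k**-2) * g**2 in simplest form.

Inside the bracket: k**6 * (g**-3)
Raise to the power 3: k**18 * (g**-9)
Multiply by (k**-2) * g**2: add exponents.

k**16/g**7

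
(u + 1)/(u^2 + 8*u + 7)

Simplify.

Factor: u^2 + 8*u + 7 = (u + 7)*(u + 1)
Cancel the common factor (u + 1).

1/(u + 7)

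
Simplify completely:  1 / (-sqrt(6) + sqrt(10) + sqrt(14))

(-9*sqrt(6) + sqrt(14) + 5*sqrt(10) + 2*sqrt(210))/118

Group as (sqrt(10) + sqrt(14)) - sqrt(6); multiply by (sqrt(10) + sqrt(14)) + sqrt(6), then rationalise the remaining surd.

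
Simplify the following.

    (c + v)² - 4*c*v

After expansion: c² - 2*c*v + v² — a perfect-square trinomial.

(c - v)²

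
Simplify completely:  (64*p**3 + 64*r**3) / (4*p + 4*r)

16*p**2 - 16*p*r + 16*r**2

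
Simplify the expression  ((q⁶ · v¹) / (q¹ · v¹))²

Inside the bracket: q⁵
Raise to the power 2: q^10

q^10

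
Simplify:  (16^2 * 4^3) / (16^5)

2^(-6)

16^2 = 2^8; 4^3 = 2^6; 16^5 = 2^20
Combine exponents: 2^(-6)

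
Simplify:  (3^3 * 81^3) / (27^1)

3^3 = 3^3; 81^3 = 3^12; 27^1 = 3^3
Combine exponents: 3^12

3^12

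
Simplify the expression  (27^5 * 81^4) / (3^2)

27^5 = 3^15; 81^4 = 3^16; 3^2 = 3^2
Combine exponents: 3^29

3^29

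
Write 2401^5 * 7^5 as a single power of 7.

7^25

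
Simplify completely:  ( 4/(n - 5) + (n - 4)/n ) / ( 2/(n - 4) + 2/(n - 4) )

Numerator: 4/(n - 5) + (n - 4)/n = (n^2 - 5*n + 20)/(n^2 - 5*n)
Denominator: 2/(n - 4) + 2/(n - 4) = 4/(n - 4)
Divide: ((n^2 - 5*n + 20)/(n^2 - 5*n)) · (n/4 - 1) = (n^3 - 9*n^2 + 40*n - 80)/(4*n^2 - 20*n)

(n^3 - 9*n^2 + 40*n - 80)/(4*n^2 - 20*n)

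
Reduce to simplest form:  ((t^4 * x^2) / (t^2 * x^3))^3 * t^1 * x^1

t^7/x^2

Inside the bracket: t^2 * (x^-1)
Raise to the power 3: t^6 * (x^-3)
Multiply by t^1 * x^1: add exponents.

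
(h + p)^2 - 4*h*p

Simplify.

(h - p)^2

Expanding gives h^2 - 2*h*p + p^2, a perfect square.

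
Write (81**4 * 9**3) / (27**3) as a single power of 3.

81**4 = 3**16; 9**3 = 3**6; 27**3 = 3**9
Combine exponents: 3**13

3**13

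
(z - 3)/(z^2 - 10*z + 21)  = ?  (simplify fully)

Factor: z^2 - 10*z + 21 = (z - 7)*(z - 3)
Cancel the common factor (z - 3).

1/(z - 7)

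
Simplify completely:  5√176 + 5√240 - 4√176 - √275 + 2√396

11*√11 + 20*√15

5√176 = 20*√11; 5√240 = 20*√15; 4√176 = 16*√11; √275 = 5*√11; 2√396 = 12*√11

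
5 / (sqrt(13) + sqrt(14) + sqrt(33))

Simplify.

(-5*sqrt(6006) - 15*sqrt(33) + 80*sqrt(14) + 85*sqrt(13))/346

Group as (sqrt(13) + sqrt(33)) + sqrt(14); multiply by (sqrt(13) + sqrt(33)) - sqrt(14), then rationalise the remaining surd.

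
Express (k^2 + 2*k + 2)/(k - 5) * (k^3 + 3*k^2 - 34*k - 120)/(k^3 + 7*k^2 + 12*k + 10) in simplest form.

Factor: k^3 + 3*k^2 - 34*k - 120 = (k + 4)*(k + 5)*(k - 6);  k^3 + 7*k^2 + 12*k + 10 = (k^2 + 2*k + 2)*(k + 5)
Cancel the common factors (k^2 + 2*k + 2), (k + 5).

(k^2 - 2*k - 24)/(k - 5)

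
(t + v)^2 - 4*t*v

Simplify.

Expand the square and combine the 4*t*v term.

(t - v)^2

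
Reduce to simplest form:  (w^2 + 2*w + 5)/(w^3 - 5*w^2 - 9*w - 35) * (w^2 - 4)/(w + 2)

Factor: w^3 - 5*w^2 - 9*w - 35 = (w - 7)*(w^2 + 2*w + 5);  w^2 - 4 = (w + 2)*(w - 2)
Cancel the common factors (w^2 + 2*w + 5), (w + 2).

(w - 2)/(w - 7)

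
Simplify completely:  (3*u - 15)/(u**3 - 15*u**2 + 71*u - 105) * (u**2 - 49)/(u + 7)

Factor: 3*u - 15 = 3*(u - 5);  u**3 - 15*u**2 + 71*u - 105 = (u - 5)*(u - 3)*(u - 7);  u**2 - 49 = (u + 7)*(u - 7)
Cancel the common factors (u - 7), (u - 5), (u + 7).

3/(u - 3)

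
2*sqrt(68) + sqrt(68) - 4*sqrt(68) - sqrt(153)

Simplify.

2*sqrt(68) = 4*sqrt(17); sqrt(68) = 2*sqrt(17); 4*sqrt(68) = 8*sqrt(17); sqrt(153) = 3*sqrt(17)
Combine: (4 + 2 - 8 - 3)·sqrt(17) = -5*sqrt(17)

-5*sqrt(17)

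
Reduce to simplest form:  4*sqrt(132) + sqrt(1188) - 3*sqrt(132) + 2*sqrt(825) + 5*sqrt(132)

4*sqrt(132) = 8*sqrt(33); sqrt(1188) = 6*sqrt(33); 3*sqrt(132) = 6*sqrt(33); 2*sqrt(825) = 10*sqrt(33); 5*sqrt(132) = 10*sqrt(33)
Combine: (8 + 6 - 6 + 10 + 10)·sqrt(33) = 28*sqrt(33)

28*sqrt(33)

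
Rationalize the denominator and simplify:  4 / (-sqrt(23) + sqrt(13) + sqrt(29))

(-76*sqrt(23) + 28*sqrt(29) + 156*sqrt(13) + 8*sqrt(8671))/1147

Group as (sqrt(13) + sqrt(29)) - sqrt(23); multiply by (sqrt(13) + sqrt(29)) + sqrt(23), then rationalise the remaining surd.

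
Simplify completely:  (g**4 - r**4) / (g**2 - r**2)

g**2 + r**2

Difference of fourth powers: factor out (g**2 - r**2).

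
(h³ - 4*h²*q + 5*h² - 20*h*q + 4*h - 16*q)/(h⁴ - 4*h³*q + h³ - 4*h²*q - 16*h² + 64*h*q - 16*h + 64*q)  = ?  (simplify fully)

Factor: h³ - 4*h²*q + 5*h² - 20*h*q + 4*h - 16*q = (h - 4*q)·(h + 4)·(h + 1);  h⁴ - 4*h³*q + h³ - 4*h²*q - 16*h² + 64*h*q - 16*h + 64*q = (h + 4)·(h + 1)·(h - 4)·(h - 4*q)
Cancel the common factors (h + 1), (h + 4), (h - 4*q).

1/(h - 4)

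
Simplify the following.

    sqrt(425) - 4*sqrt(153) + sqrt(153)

sqrt(425) = 5*sqrt(17); 4*sqrt(153) = 12*sqrt(17); sqrt(153) = 3*sqrt(17)
Combine: (5 - 12 + 3)·sqrt(17) = -4*sqrt(17)

-4*sqrt(17)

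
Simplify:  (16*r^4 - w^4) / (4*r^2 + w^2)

4*r^2 - w^2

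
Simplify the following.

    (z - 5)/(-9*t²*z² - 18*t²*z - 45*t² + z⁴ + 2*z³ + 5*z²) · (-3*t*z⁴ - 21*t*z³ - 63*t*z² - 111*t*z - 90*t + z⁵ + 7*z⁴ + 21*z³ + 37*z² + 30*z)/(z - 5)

Factor: -9*t²*z² - 18*t²*z - 45*t² + z⁴ + 2*z³ + 5*z² = (3*t + z)·(-3*t + z)·(z² + 2*z + 5);  -3*t*z⁴ - 21*t*z³ - 63*t*z² - 111*t*z - 90*t + z⁵ + 7*z⁴ + 21*z³ + 37*z² + 30*z = (z + 2)·(-3*t + z)·(z + 3)·(z² + 2*z + 5)
Cancel the common factors (z² + 2*z + 5), (-3*t + z), (z - 5).

(z² + 5*z + 6)/(3*t + z)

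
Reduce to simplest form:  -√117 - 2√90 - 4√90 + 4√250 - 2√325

-13*√13 + 2*√10

√117 = 3*√13; 2√90 = 6*√10; 4√90 = 12*√10; 4√250 = 20*√10; 2√325 = 10*√13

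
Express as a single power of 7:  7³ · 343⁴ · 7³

7^18

7³ = 7^3; 343⁴ = 7^12; 7³ = 7^3
Combine exponents: 7^18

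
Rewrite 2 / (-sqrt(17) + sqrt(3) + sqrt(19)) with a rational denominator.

Group as (sqrt(3) + sqrt(19)) - sqrt(17); multiply by (sqrt(3) + sqrt(19)) + sqrt(17), then rationalise the remaining surd.

(-10*sqrt(17) + 2*sqrt(19) + 66*sqrt(3) + 4*sqrt(969))/203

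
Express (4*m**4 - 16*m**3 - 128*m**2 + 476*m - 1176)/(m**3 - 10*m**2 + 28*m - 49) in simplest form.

Factor: 4*m**4 - 16*m**3 - 128*m**2 + 476*m - 1176 = 4*(m + 6)*(m - 7)*(m**2 - 3*m + 7);  m**3 - 10*m**2 + 28*m - 49 = (m**2 - 3*m + 7)*(m - 7)
Cancel the common factors (m**2 - 3*m + 7), (m - 7).

4*m + 24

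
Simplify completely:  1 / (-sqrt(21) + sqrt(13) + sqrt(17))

(-9*sqrt(21) + 17*sqrt(17) + 25*sqrt(13) + 2*sqrt(4641))/803

Group as (sqrt(13) + sqrt(17)) - sqrt(21); multiply by (sqrt(13) + sqrt(17)) + sqrt(21), then rationalise the remaining surd.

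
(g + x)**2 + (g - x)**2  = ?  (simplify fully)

Write as f(g,x) + f(g,-x) and expand.

2*g**2 + 2*x**2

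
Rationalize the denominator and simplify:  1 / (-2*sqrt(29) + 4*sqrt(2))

(-sqrt(29) - 2*sqrt(2))/42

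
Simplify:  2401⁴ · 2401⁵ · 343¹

7^39

2401⁴ = 7^16; 2401⁵ = 7^20; 343¹ = 7^3
Combine exponents: 7^39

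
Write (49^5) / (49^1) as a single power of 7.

49^5 = 7^10; 49^1 = 7^2
Combine exponents: 7^8

7^8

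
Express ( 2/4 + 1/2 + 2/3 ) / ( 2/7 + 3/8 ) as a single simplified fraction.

280/111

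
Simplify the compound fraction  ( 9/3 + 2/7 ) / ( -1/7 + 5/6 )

138/29

Numerator: 9/3 + 2/7 = 23/7
Denominator: -1/7 + 5/6 = 29/42
Divide: (23/7) · (42/29) = 138/29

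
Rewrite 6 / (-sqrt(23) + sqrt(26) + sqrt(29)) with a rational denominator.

(-16*sqrt(23) + 10*sqrt(29) + 13*sqrt(26) + sqrt(17342))/166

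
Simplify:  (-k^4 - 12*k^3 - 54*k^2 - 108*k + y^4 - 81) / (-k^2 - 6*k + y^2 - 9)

Factor y^4 - (k + 3)^4 and cancel (y^2 - (k + 3)^2).

k^2 + 6*k + y^2 + 9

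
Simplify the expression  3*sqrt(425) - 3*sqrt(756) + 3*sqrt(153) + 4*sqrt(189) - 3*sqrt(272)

3*sqrt(425) = 15*sqrt(17); 3*sqrt(756) = 18*sqrt(21); 3*sqrt(153) = 9*sqrt(17); 4*sqrt(189) = 12*sqrt(21); 3*sqrt(272) = 12*sqrt(17)

-6*sqrt(21) + 12*sqrt(17)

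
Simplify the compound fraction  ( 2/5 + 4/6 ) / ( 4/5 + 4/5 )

Numerator: 2/5 + 4/6 = 16/15
Denominator: 4/5 + 4/5 = 8/5
Divide: (16/15) · (5/8) = 2/3

2/3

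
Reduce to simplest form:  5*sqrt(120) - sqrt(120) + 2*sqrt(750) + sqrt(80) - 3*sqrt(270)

4*sqrt(5) + 9*sqrt(30)

5*sqrt(120) = 10*sqrt(30); sqrt(120) = 2*sqrt(30); 2*sqrt(750) = 10*sqrt(30); sqrt(80) = 4*sqrt(5); 3*sqrt(270) = 9*sqrt(30)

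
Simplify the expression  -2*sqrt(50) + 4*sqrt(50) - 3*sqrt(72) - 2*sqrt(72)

2*sqrt(50) = 10*sqrt(2); 4*sqrt(50) = 20*sqrt(2); 3*sqrt(72) = 18*sqrt(2); 2*sqrt(72) = 12*sqrt(2)
Combine: (-10 + 20 - 18 - 12)·sqrt(2) = -20*sqrt(2)

-20*sqrt(2)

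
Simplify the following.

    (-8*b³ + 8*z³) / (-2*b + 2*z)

Apply the difference-of-cubes factorisation and cancel (-2*b + 2*z).

4*b² + 4*b*z + 4*z²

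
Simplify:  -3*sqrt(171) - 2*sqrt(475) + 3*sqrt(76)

-13*sqrt(19)

3*sqrt(171) = 9*sqrt(19); 2*sqrt(475) = 10*sqrt(19); 3*sqrt(76) = 6*sqrt(19)
Combine: (-9 - 10 + 6)·sqrt(19) = -13*sqrt(19)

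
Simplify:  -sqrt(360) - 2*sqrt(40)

sqrt(360) = 6*sqrt(10); 2*sqrt(40) = 4*sqrt(10)
Combine: (-6 - 4)·sqrt(10) = -10*sqrt(10)

-10*sqrt(10)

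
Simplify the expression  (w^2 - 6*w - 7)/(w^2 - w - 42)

Factor: w^2 - 6*w - 7 = (w + 1)*(w - 7);  w^2 - w - 42 = (w + 6)*(w - 7)
Cancel the common factor (w - 7).

(w + 1)/(w + 6)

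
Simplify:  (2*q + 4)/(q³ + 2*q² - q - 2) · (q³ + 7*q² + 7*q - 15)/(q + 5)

Factor: 2*q + 4 = 2·(q + 2);  q³ + 2*q² - q - 2 = (q + 2)·(q + 1)·(q - 1);  q³ + 7*q² + 7*q - 15 = (q + 3)·(q - 1)·(q + 5)
Cancel the common factors (q + 2), (q + 5), (q - 1).

(2*q + 6)/(q + 1)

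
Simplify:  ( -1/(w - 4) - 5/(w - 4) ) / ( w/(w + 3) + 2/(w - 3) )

(-6*w² + 54)/(w³ - 5*w² + 10*w - 24)

Numerator: -1/(w - 4) - 5/(w - 4) = -6/(w - 4)
Denominator: w/(w + 3) + 2/(w - 3) = (w² - w + 6)/(w² - 9)
Divide: (-6/(w - 4)) · ((w² - 9)/(w² - w + 6)) = (-6*w² + 54)/(w³ - 5*w² + 10*w - 24)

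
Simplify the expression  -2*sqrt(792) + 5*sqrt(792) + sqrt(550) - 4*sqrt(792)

2*sqrt(792) = 12*sqrt(22); 5*sqrt(792) = 30*sqrt(22); sqrt(550) = 5*sqrt(22); 4*sqrt(792) = 24*sqrt(22)
Combine: (-12 + 30 + 5 - 24)·sqrt(22) = -sqrt(22)

-sqrt(22)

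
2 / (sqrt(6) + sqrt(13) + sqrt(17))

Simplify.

(-sqrt(1326) + sqrt(17) + 5*sqrt(13) + 12*sqrt(6))/77

Group as (sqrt(6) + sqrt(13)) + sqrt(17); multiply by (sqrt(6) + sqrt(13)) - sqrt(17), then rationalise the remaining surd.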